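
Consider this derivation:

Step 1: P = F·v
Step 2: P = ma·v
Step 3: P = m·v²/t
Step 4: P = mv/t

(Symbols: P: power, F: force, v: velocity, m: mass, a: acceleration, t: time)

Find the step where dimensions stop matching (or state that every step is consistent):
Step 4

Step 1: P = F·v → LHS [L^2 M T^-3], RHS [L^2 M T^-3] ✓
Step 2: P = ma·v → LHS [L^2 M T^-3], RHS [L^2 M T^-3] ✓
Step 3: P = m·v²/t → LHS [L^2 M T^-3], RHS [L^2 M T^-3] ✓
Step 4: P = mv/t → LHS [L^2 M T^-3], RHS [L M T^-2] ✗

The first dimensional inconsistency appears in step 4: P = mv/t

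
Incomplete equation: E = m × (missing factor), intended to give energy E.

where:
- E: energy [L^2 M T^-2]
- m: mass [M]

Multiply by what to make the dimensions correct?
v² (velocity squared), dimensions [L^2 T^-2]

E has dimensions [L^2 M T^-2] and m has dimensions [M].
The missing factor must have dimensions [L^2 M T^-2] / [M] = [L^2 T^-2], i.e. velocity squared (v²).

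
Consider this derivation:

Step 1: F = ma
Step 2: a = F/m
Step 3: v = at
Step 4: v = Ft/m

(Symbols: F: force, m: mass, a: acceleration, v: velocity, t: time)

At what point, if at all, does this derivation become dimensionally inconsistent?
No step introduces an error — all steps are dimensionally consistent.

Step 1: F = ma → LHS [L M T^-2], RHS [L M T^-2] ✓
Step 2: a = F/m → LHS [L T^-2], RHS [L T^-2] ✓
Step 3: v = at → LHS [L T^-1], RHS [L T^-1] ✓
Step 4: v = Ft/m → LHS [L T^-1], RHS [L T^-1] ✓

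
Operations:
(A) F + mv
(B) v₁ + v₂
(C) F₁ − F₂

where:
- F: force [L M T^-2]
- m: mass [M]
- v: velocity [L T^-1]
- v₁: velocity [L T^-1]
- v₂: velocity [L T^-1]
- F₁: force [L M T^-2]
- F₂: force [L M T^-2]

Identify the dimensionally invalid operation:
(A) F + mv

(A) F + mv: F [L M T^-2] and mv [L M T^-1] — different dimensions cannot be added/subtracted ✗
(B) v₁ + v₂: v₁ [L T^-1] and v₂ [L T^-1] — same dimensions ✓
(C) F₁ − F₂: F₁ [L M T^-2] and F₂ [L M T^-2] — same dimensions ✓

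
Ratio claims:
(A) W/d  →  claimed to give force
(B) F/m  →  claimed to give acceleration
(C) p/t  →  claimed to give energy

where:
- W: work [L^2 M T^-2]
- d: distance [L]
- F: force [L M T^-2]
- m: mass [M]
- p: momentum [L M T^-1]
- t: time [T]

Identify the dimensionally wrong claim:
(C) p/t does not give energy

(A) W/d: [L M T^-2] = force [L M T^-2] ✓
(B) F/m: [L T^-2] = acceleration [L T^-2] ✓
(C) p/t: [L M T^-2] ≠ energy [L^2 M T^-2] ✗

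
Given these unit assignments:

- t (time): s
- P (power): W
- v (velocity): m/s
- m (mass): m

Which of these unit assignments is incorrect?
m

The variable m (mass) should have units kg, not m.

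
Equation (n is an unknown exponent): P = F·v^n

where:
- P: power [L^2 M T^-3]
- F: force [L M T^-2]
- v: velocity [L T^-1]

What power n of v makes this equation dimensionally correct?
n = 1

P has dimensions [L^2 M T^-3]; v has dimensions [L T^-1].
The rest of the RHS has dimensions [L M T^-2], so v^n must supply [L T^-1].
With n = 1: F·v^1 has dimensions [L^2 M T^-3], matching the LHS ✓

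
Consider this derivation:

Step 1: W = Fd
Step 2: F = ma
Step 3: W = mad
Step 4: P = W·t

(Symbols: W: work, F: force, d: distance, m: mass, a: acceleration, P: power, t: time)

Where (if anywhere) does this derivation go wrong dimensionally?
Step 4

Step 1: W = Fd → LHS [L^2 M T^-2], RHS [L^2 M T^-2] ✓
Step 2: F = ma → LHS [L M T^-2], RHS [L M T^-2] ✓
Step 3: W = mad → LHS [L^2 M T^-2], RHS [L^2 M T^-2] ✓
Step 4: P = W·t → LHS [L^2 M T^-3], RHS [L^2 M T^-1] ✗

The first dimensional inconsistency appears in step 4: P = W·t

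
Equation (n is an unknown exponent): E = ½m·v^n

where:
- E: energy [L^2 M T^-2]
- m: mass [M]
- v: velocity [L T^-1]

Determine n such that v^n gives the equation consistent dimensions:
n = 2

E has dimensions [L^2 M T^-2]; v has dimensions [L T^-1].
The rest of the RHS has dimensions [M], so v^n must supply [L^2 T^-2].
With n = 2: ½m·v^2 has dimensions [L^2 M T^-2], matching the LHS ✓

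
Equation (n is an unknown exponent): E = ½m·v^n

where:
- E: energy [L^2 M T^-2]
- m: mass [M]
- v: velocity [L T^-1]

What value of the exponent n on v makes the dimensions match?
n = 2

E has dimensions [L^2 M T^-2]; v has dimensions [L T^-1].
The rest of the RHS has dimensions [M], so v^n must supply [L^2 T^-2].
With n = 2: ½m·v^2 has dimensions [L^2 M T^-2], matching the LHS ✓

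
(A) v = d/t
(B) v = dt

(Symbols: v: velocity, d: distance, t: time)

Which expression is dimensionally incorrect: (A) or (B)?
(B)

(A) v = d/t: LHS [L T^-1], RHS [L T^-1] ✓
(B) v = dt: LHS [L T^-1], RHS [L T] ✗

Expression (B) v = dt is dimensionally incorrect.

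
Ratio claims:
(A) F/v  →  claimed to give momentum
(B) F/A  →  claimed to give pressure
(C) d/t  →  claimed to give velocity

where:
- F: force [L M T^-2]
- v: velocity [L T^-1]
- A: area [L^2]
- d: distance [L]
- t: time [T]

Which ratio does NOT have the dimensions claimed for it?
(A) F/v does not give momentum

(A) F/v: [M T^-1] ≠ momentum [L M T^-1] ✗
(B) F/A: [L^-1 M T^-2] = pressure [L^-1 M T^-2] ✓
(C) d/t: [L T^-1] = velocity [L T^-1] ✓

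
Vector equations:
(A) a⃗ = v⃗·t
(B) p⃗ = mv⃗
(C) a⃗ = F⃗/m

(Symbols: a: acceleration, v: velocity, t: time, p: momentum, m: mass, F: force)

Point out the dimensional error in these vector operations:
(A) a⃗ = v⃗·t

(A) a⃗ = v⃗·t: LHS [L T^-2], RHS [L] ✗ — acceleration is velocity per time; should be v⃗/t
(B) p⃗ = mv⃗: LHS [L M T^-1], RHS [L M T^-1] ✓ — mass (scalar) times velocity (vector)
(C) a⃗ = F⃗/m: LHS [L T^-2], RHS [L T^-2] ✓ — force (vector) divided by mass (scalar)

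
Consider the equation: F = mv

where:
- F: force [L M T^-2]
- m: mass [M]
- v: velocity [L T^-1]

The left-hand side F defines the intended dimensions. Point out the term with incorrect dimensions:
The right-hand side term mv

F has dimensions [L M T^-2], but mv has dimensions [L M T^-1], so the term mv is dimensionally wrong for F.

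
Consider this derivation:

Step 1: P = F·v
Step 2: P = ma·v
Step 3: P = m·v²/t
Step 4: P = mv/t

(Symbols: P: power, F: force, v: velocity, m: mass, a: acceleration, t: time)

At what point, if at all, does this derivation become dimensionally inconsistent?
Step 4

Step 1: P = F·v → LHS [L^2 M T^-3], RHS [L^2 M T^-3] ✓
Step 2: P = ma·v → LHS [L^2 M T^-3], RHS [L^2 M T^-3] ✓
Step 3: P = m·v²/t → LHS [L^2 M T^-3], RHS [L^2 M T^-3] ✓
Step 4: P = mv/t → LHS [L^2 M T^-3], RHS [L M T^-2] ✗

The first dimensional inconsistency appears in step 4: P = mv/t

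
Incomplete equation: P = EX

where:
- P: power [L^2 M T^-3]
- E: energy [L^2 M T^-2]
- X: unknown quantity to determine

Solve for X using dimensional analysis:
X = f (inverse time / frequency (1/t)), dimensions [T^-1]

P has dimensions [L^2 M T^-3]; the rest of the RHS (E) has dimensions [L^2 M T^-2].
So X must have dimensions [T^-1] — X = f (inverse time / frequency (1/t)).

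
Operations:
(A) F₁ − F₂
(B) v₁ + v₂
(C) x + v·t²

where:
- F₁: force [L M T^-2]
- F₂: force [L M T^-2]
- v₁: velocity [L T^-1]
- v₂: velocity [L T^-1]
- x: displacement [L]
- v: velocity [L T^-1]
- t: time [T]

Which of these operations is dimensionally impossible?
(C) x + v·t²

(A) F₁ − F₂: F₁ [L M T^-2] and F₂ [L M T^-2] — same dimensions ✓
(B) v₁ + v₂: v₁ [L T^-1] and v₂ [L T^-1] — same dimensions ✓
(C) x + v·t²: x [L] and v·t² [L T] — different dimensions cannot be added/subtracted ✗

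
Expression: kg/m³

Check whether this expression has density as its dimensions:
Yes

The expression kg/m³ has dimensions [L^-3 M], which is exactly density [L^-3 M].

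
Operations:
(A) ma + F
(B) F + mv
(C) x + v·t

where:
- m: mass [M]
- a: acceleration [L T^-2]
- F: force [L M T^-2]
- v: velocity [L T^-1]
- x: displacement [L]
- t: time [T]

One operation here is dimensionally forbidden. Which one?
(B) F + mv

(A) ma + F: ma [L M T^-2] and F [L M T^-2] — same dimensions ✓
(B) F + mv: F [L M T^-2] and mv [L M T^-1] — different dimensions cannot be added/subtracted ✗
(C) x + v·t: x [L] and v·t [L] — same dimensions ✓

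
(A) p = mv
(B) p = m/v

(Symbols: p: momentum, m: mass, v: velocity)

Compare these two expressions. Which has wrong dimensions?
(B)

(A) p = mv: LHS [L M T^-1], RHS [L M T^-1] ✓
(B) p = m/v: LHS [L M T^-1], RHS [L^-1 M T] ✗

Expression (B) p = m/v is dimensionally incorrect.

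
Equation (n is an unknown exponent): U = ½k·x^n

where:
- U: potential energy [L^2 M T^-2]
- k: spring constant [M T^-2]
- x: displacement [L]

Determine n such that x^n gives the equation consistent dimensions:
n = 2

U has dimensions [L^2 M T^-2]; x has dimensions [L].
The rest of the RHS has dimensions [M T^-2], so x^n must supply [L^2].
With n = 2: ½k·x^2 has dimensions [L^2 M T^-2], matching the LHS ✓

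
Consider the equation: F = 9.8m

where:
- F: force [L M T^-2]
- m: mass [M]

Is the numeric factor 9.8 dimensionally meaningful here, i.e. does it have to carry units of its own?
Yes

F has dimensions [L M T^-2], while m alone has dimensions [M]. For the equation to balance, the factor 9.8 must carry dimensions [L T^-2] — it is a dimensional constant (a numerical value of a physical quantity with its units suppressed), not a pure number.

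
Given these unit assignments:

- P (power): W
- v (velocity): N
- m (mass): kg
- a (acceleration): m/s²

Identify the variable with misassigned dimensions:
v

The variable v (velocity) should have units m/s, not N.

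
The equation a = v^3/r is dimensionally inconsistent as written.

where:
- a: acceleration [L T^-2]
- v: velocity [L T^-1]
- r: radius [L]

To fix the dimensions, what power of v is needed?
The exponent of v should be 2: a = v^2/r

The LHS a has dimensions [L T^-2]; v has dimensions [L T^-1].
As written, the RHS v^3/r (exponent 3 on v) has dimensions [L^2 T^-3], which does not match.
With exponent 2, the RHS v^2/r has dimensions [L T^-2], matching the LHS.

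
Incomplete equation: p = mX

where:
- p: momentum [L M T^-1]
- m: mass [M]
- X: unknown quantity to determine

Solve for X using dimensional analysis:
X = v (velocity), dimensions [L T^-1]

p has dimensions [L M T^-1]; the rest of the RHS (m) has dimensions [M].
So X must have dimensions [L T^-1] — X = v (velocity).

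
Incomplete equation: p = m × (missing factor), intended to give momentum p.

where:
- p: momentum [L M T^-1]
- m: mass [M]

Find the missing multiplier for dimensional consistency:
v (velocity), dimensions [L T^-1]

p has dimensions [L M T^-1] and m has dimensions [M].
The missing factor must have dimensions [L M T^-1] / [M] = [L T^-1], i.e. velocity (v).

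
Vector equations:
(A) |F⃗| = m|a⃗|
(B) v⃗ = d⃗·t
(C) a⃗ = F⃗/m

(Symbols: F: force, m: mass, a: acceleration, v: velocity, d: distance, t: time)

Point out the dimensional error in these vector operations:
(B) v⃗ = d⃗·t

(A) |F⃗| = m|a⃗|: LHS [L M T^-2], RHS [L M T^-2] ✓ — magnitudes of vectors are scalars
(B) v⃗ = d⃗·t: LHS [L T^-1], RHS [L T] ✗ — velocity is displacement per time; should be d⃗/t
(C) a⃗ = F⃗/m: LHS [L T^-2], RHS [L T^-2] ✓ — force (vector) divided by mass (scalar)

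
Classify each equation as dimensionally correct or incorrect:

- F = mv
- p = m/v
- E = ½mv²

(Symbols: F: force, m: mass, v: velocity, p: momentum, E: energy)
Dimensionally correct: E = ½mv²
Dimensionally incorrect: F = mv, p = m/v
Ordered (correct first, then incorrect): E = ½mv², F = mv, p = m/v

- F = mv: LHS [L M T^-2], RHS [L M T^-1] → incorrect ✗
- p = m/v: LHS [L M T^-1], RHS [L^-1 M T] → incorrect ✗
- E = ½mv²: LHS [L^2 M T^-2], RHS [L^2 M T^-2] → correct ✓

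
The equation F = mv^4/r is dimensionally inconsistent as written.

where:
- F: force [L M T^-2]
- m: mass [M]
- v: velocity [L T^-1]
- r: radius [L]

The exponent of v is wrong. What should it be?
The exponent of v should be 2: F = mv^2/r

The LHS F has dimensions [L M T^-2]; v has dimensions [L T^-1].
As written, the RHS mv^4/r (exponent 4 on v) has dimensions [L^3 M T^-4], which does not match.
With exponent 2, the RHS mv^2/r has dimensions [L M T^-2], matching the LHS.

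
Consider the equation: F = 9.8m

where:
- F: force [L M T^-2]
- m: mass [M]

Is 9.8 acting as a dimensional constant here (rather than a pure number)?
Yes

F has dimensions [L M T^-2], while m alone has dimensions [M]. For the equation to balance, the factor 9.8 must carry dimensions [L T^-2] — it is a dimensional constant (a numerical value of a physical quantity with its units suppressed), not a pure number.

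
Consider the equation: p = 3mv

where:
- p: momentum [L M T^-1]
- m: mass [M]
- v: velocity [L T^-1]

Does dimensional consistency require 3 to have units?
No

p has dimensions [L M T^-1] and mv already has dimensions [L M T^-1], so the equation balances without 3 contributing any dimensions. 3 is a pure (dimensionless) number; changing or removing it would not affect dimensional consistency.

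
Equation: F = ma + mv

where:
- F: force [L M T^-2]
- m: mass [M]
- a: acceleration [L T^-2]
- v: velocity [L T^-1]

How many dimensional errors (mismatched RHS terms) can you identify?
1

LHS F: [L M T^-2]
- ma: [L M T^-2] ✓
- mv: [L M T^-1] ✗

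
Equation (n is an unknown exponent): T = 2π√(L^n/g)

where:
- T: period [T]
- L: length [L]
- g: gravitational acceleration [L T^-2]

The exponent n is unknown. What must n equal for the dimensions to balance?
n = 1

T has dimensions [T]; L has dimensions [L].
With n = 1: 2π√(L^1/g) has dimensions [T], matching the LHS ✓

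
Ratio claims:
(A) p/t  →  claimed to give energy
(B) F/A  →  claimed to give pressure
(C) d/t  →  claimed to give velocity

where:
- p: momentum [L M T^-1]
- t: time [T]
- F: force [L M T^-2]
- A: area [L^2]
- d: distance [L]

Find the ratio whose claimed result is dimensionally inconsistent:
(A) p/t does not give energy

(A) p/t: [L M T^-2] ≠ energy [L^2 M T^-2] ✗
(B) F/A: [L^-1 M T^-2] = pressure [L^-1 M T^-2] ✓
(C) d/t: [L T^-1] = velocity [L T^-1] ✓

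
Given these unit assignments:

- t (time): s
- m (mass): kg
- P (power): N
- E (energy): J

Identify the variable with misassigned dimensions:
P

The variable P (power) should have units W, not N.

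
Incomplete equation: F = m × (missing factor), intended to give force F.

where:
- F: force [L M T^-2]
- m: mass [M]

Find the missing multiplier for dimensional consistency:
a (acceleration), dimensions [L T^-2]

F has dimensions [L M T^-2] and m has dimensions [M].
The missing factor must have dimensions [L M T^-2] / [M] = [L T^-2], i.e. acceleration (a).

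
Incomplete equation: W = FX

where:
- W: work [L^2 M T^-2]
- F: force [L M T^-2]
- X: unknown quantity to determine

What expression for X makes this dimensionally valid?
X = d (distance), dimensions [L]

W has dimensions [L^2 M T^-2]; the rest of the RHS (F) has dimensions [L M T^-2].
So X must have dimensions [L] — X = d (distance).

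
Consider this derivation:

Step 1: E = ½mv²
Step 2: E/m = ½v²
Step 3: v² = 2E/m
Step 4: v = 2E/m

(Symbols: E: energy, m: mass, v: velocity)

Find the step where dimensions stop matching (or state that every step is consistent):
Step 4

Step 1: E = ½mv² → LHS [L^2 M T^-2], RHS [L^2 M T^-2] ✓
Step 2: E/m = ½v² → LHS [L^2 T^-2], RHS [L^2 T^-2] ✓
Step 3: v² = 2E/m → LHS [L^2 T^-2], RHS [L^2 T^-2] ✓
Step 4: v = 2E/m → LHS [L T^-1], RHS [L^2 T^-2] ✗

The first dimensional inconsistency appears in step 4: v = 2E/m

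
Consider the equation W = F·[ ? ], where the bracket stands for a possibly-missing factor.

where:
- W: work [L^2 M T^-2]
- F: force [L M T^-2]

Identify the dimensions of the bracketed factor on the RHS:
[L] — length (e.g. a distance d)

W has dimensions [L^2 M T^-2]; F has dimensions [L M T^-2].
The bracketed factor must supply [L^2 M T^-2] / [L M T^-2] = [L].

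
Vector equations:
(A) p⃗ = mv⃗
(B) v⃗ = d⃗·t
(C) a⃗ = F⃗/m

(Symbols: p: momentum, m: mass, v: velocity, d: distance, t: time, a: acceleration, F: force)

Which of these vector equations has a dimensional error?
(B) v⃗ = d⃗·t

(A) p⃗ = mv⃗: LHS [L M T^-1], RHS [L M T^-1] ✓ — mass (scalar) times velocity (vector)
(B) v⃗ = d⃗·t: LHS [L T^-1], RHS [L T] ✗ — velocity is displacement per time; should be d⃗/t
(C) a⃗ = F⃗/m: LHS [L T^-2], RHS [L T^-2] ✓ — force (vector) divided by mass (scalar)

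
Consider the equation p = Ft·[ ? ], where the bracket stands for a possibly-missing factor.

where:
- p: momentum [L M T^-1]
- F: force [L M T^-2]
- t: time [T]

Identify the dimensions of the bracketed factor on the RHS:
Nothing is missing — the bracketed factor must be dimensionless.

p has dimensions [L M T^-1] and Ft already has dimensions [L M T^-1], so p = Ft is dimensionally complete.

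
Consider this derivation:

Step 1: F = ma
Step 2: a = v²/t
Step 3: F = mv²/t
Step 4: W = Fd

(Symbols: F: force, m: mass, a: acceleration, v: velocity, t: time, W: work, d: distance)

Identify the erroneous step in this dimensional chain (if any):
Step 2

Step 1: F = ma → LHS [L M T^-2], RHS [L M T^-2] ✓
Step 2: a = v²/t → LHS [L T^-2], RHS [L^2 T^-3] ✗

The first dimensional inconsistency appears in step 2: a = v²/t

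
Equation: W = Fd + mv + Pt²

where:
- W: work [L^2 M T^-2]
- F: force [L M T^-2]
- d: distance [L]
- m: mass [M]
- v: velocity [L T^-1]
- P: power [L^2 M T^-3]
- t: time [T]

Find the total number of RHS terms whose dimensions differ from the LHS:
2

LHS W: [L^2 M T^-2]
- Fd: [L^2 M T^-2] ✓
- mv: [L M T^-1] ✗
- Pt²: [L^2 M T^-1] ✗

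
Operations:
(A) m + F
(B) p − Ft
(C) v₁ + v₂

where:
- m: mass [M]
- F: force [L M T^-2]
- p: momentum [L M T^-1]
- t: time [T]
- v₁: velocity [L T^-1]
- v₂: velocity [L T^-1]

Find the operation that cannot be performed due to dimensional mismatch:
(A) m + F

(A) m + F: m [M] and F [L M T^-2] — different dimensions cannot be added/subtracted ✗
(B) p − Ft: p [L M T^-1] and Ft [L M T^-1] — same dimensions ✓
(C) v₁ + v₂: v₁ [L T^-1] and v₂ [L T^-1] — same dimensions ✓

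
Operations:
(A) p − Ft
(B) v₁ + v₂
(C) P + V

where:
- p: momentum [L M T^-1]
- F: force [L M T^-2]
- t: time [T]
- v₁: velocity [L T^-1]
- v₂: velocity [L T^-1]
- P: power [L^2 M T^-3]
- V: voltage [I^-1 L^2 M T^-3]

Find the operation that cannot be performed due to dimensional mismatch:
(C) P + V

(A) p − Ft: p [L M T^-1] and Ft [L M T^-1] — same dimensions ✓
(B) v₁ + v₂: v₁ [L T^-1] and v₂ [L T^-1] — same dimensions ✓
(C) P + V: P [L^2 M T^-3] and V [I^-1 L^2 M T^-3] — different dimensions cannot be added/subtracted ✗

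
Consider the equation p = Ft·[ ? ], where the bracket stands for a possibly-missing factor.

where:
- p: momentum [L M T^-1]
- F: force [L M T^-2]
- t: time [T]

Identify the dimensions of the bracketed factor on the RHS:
Nothing is missing — the bracketed factor must be dimensionless.

p has dimensions [L M T^-1] and Ft already has dimensions [L M T^-1], so p = Ft is dimensionally complete.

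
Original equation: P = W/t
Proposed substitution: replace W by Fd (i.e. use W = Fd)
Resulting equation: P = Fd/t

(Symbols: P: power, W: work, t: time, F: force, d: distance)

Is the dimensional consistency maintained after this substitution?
Yes

[W] = [L^2 M T^-2] and [Fd] = [L^2 M T^-2]. These match, so the substitution replaces a quantity by one of the same dimensions and the result P = Fd/t has LHS [L^2 M T^-3] vs RHS [L^2 M T^-3] — still consistent.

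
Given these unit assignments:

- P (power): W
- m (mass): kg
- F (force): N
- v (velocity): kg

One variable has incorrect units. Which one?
v

The variable v (velocity) should have units m/s, not kg.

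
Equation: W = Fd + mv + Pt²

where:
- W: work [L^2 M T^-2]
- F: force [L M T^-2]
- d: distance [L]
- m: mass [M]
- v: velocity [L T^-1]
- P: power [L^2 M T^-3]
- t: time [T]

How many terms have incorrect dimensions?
2

LHS W: [L^2 M T^-2]
- Fd: [L^2 M T^-2] ✓
- mv: [L M T^-1] ✗
- Pt²: [L^2 M T^-1] ✗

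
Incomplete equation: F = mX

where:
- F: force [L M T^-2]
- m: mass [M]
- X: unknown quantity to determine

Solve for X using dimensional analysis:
X = a (acceleration), dimensions [L T^-2]

F has dimensions [L M T^-2]; the rest of the RHS (m) has dimensions [M].
So X must have dimensions [L T^-2] — X = a (acceleration).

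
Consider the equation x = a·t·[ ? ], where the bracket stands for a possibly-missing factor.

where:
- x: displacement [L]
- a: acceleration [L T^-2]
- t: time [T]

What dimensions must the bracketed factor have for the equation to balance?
[T] — time (e.g. t)

x has dimensions [L]; a·t has dimensions [L T^-1].
The bracketed factor must supply [L] / [L T^-1] = [T].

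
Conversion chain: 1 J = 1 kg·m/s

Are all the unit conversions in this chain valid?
The chain is incorrect (it contains an error).

Incorrect: Joule is kg·m²/s², not kg·m/s (that is momentum)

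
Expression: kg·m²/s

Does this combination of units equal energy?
No

The expression kg·m²/s has dimensions [L^2 M T^-1], but energy has dimensions [L^2 M T^-2].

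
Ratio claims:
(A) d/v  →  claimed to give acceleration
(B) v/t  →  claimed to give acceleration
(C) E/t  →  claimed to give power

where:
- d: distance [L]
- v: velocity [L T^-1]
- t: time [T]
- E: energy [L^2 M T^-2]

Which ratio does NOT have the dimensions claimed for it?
(A) d/v does not give acceleration

(A) d/v: [T] ≠ acceleration [L T^-2] ✗
(B) v/t: [L T^-2] = acceleration [L T^-2] ✓
(C) E/t: [L^2 M T^-3] = power [L^2 M T^-3] ✓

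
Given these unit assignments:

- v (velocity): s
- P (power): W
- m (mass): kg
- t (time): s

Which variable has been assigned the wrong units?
v

The variable v (velocity) should have units m/s, not s.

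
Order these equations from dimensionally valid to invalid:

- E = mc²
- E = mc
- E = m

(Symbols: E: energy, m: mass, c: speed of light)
Dimensionally correct: E = mc²
Dimensionally incorrect: E = mc, E = m
Ordered (correct first, then incorrect): E = mc², E = mc, E = m

- E = mc²: LHS [L^2 M T^-2], RHS [L^2 M T^-2] → correct ✓
- E = mc: LHS [L^2 M T^-2], RHS [L M T^-1] → incorrect ✗
- E = m: LHS [L^2 M T^-2], RHS [M] → incorrect ✗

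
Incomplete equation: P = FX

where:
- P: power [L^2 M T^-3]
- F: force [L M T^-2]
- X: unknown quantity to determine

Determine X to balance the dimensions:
X = v (velocity), dimensions [L T^-1]

P has dimensions [L^2 M T^-3]; the rest of the RHS (F) has dimensions [L M T^-2].
So X must have dimensions [L T^-1] — X = v (velocity).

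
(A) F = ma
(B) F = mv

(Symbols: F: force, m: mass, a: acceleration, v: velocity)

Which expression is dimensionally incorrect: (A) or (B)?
(B)

(A) F = ma: LHS [L M T^-2], RHS [L M T^-2] ✓
(B) F = mv: LHS [L M T^-2], RHS [L M T^-1] ✗

Expression (B) F = mv is dimensionally incorrect.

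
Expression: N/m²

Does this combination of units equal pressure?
Yes

The expression N/m² has dimensions [L^-1 M T^-2], which is exactly pressure [L^-1 M T^-2].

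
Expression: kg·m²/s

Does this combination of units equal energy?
No

The expression kg·m²/s has dimensions [L^2 M T^-1], but energy has dimensions [L^2 M T^-2].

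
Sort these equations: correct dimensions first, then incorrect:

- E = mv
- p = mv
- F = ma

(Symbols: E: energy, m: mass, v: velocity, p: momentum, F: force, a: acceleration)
Dimensionally correct: p = mv, F = ma
Dimensionally incorrect: E = mv
Ordered (correct first, then incorrect): p = mv, F = ma, E = mv

- E = mv: LHS [L^2 M T^-2], RHS [L M T^-1] → incorrect ✗
- p = mv: LHS [L M T^-1], RHS [L M T^-1] → correct ✓
- F = ma: LHS [L M T^-2], RHS [L M T^-2] → correct ✓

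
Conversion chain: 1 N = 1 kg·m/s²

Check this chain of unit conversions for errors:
The chain is correct (no errors).

Correct: Newton is defined as kg·m/s²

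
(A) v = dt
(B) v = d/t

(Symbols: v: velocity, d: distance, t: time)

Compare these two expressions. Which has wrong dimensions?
(A)

(A) v = dt: LHS [L T^-1], RHS [L T] ✗
(B) v = d/t: LHS [L T^-1], RHS [L T^-1] ✓

Expression (A) v = dt is dimensionally incorrect.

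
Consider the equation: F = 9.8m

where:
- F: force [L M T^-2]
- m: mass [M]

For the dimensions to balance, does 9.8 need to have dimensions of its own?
Yes

F has dimensions [L M T^-2], while m alone has dimensions [M]. For the equation to balance, the factor 9.8 must carry dimensions [L T^-2] — it is a dimensional constant (a numerical value of a physical quantity with its units suppressed), not a pure number.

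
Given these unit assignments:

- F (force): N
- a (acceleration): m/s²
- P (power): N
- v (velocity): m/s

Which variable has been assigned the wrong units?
P

The variable P (power) should have units W, not N.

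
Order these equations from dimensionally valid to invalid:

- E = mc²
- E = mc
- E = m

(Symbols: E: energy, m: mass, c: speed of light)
Dimensionally correct: E = mc²
Dimensionally incorrect: E = mc, E = m
Ordered (correct first, then incorrect): E = mc², E = mc, E = m

- E = mc²: LHS [L^2 M T^-2], RHS [L^2 M T^-2] → correct ✓
- E = mc: LHS [L^2 M T^-2], RHS [L M T^-1] → incorrect ✗
- E = m: LHS [L^2 M T^-2], RHS [M] → incorrect ✗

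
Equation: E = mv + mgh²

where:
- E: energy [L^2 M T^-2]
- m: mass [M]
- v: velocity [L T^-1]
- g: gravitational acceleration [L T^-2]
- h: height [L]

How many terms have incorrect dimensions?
2

LHS E: [L^2 M T^-2]
- mv: [L M T^-1] ✗
- mgh²: [L^3 M T^-2] ✗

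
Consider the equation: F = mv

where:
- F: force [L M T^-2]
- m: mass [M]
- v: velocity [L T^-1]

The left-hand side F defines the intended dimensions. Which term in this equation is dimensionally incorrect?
The right-hand side term mv

F has dimensions [L M T^-2], but mv has dimensions [L M T^-1], so the term mv is dimensionally wrong for F.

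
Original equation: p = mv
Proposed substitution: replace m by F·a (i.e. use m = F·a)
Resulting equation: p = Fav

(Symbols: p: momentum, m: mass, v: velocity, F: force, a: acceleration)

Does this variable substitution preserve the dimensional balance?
No

[m] = [M] and [F·a] = [L^2 M T^-4]. These differ, so the substitution replaces a quantity by one of different dimensions and the result p = Fav has LHS [L M T^-1] vs RHS [L^3 M T^-5] — inconsistent.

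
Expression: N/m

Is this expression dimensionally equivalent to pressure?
No

The expression N/m has dimensions [M T^-2], but pressure has dimensions [L^-1 M T^-2].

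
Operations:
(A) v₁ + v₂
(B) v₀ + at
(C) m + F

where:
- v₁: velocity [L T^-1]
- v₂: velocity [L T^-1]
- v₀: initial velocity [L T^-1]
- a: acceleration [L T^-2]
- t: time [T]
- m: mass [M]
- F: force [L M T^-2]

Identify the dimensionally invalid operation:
(C) m + F

(A) v₁ + v₂: v₁ [L T^-1] and v₂ [L T^-1] — same dimensions ✓
(B) v₀ + at: v₀ [L T^-1] and at [L T^-1] — same dimensions ✓
(C) m + F: m [M] and F [L M T^-2] — different dimensions cannot be added/subtracted ✗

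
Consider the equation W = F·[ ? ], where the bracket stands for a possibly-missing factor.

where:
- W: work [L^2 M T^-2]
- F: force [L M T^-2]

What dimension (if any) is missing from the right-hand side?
[L] — length (e.g. a distance d)

W has dimensions [L^2 M T^-2]; F has dimensions [L M T^-2].
The bracketed factor must supply [L^2 M T^-2] / [L M T^-2] = [L].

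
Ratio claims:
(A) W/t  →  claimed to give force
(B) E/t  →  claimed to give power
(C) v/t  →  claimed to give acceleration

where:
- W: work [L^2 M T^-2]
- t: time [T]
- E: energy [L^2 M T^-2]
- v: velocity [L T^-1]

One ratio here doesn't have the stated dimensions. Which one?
(A) W/t does not give force

(A) W/t: [L^2 M T^-3] ≠ force [L M T^-2] ✗
(B) E/t: [L^2 M T^-3] = power [L^2 M T^-3] ✓
(C) v/t: [L T^-2] = acceleration [L T^-2] ✓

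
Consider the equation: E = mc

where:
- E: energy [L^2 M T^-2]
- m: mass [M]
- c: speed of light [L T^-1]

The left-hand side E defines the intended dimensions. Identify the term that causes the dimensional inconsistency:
The right-hand side term mc

E has dimensions [L^2 M T^-2], but mc has dimensions [L M T^-1], so the term mc is dimensionally wrong for E.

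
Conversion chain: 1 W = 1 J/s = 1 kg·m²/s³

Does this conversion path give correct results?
The chain is correct (no errors).

Correct: Watt is Joule per second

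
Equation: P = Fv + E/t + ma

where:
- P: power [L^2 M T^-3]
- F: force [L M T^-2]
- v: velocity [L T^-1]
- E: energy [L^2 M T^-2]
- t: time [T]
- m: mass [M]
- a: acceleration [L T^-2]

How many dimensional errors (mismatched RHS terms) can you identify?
1

LHS P: [L^2 M T^-3]
- Fv: [L^2 M T^-3] ✓
- E/t: [L^2 M T^-3] ✓
- ma: [L M T^-2] ✗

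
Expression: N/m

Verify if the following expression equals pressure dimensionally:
No

The expression N/m has dimensions [M T^-2], but pressure has dimensions [L^-1 M T^-2].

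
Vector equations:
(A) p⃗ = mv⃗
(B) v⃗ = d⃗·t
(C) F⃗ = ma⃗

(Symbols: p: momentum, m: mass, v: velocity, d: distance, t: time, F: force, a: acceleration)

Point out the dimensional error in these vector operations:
(B) v⃗ = d⃗·t

(A) p⃗ = mv⃗: LHS [L M T^-1], RHS [L M T^-1] ✓ — mass (scalar) times velocity (vector)
(B) v⃗ = d⃗·t: LHS [L T^-1], RHS [L T] ✗ — velocity is displacement per time; should be d⃗/t
(C) F⃗ = ma⃗: LHS [L M T^-2], RHS [L M T^-2] ✓ — Force and acceleration are vectors, mass is a scalar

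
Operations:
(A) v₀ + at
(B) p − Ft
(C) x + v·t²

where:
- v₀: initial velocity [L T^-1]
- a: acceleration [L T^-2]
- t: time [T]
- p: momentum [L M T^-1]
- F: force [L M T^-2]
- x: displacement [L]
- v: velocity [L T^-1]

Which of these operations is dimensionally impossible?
(C) x + v·t²

(A) v₀ + at: v₀ [L T^-1] and at [L T^-1] — same dimensions ✓
(B) p − Ft: p [L M T^-1] and Ft [L M T^-1] — same dimensions ✓
(C) x + v·t²: x [L] and v·t² [L T] — different dimensions cannot be added/subtracted ✗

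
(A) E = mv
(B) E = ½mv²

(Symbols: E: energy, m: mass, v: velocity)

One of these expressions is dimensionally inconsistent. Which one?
(A)

(A) E = mv: LHS [L^2 M T^-2], RHS [L M T^-1] ✗
(B) E = ½mv²: LHS [L^2 M T^-2], RHS [L^2 M T^-2] ✓

Expression (A) E = mv is dimensionally incorrect.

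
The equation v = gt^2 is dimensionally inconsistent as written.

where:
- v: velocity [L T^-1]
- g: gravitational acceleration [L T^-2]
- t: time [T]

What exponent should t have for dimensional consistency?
The exponent of t should be 1: v = gt

The LHS v has dimensions [L T^-1]; t has dimensions [T].
As written, the RHS gt^2 (exponent 2 on t) has dimensions [L], which does not match.
With exponent 1, the RHS gt has dimensions [L T^-1], matching the LHS.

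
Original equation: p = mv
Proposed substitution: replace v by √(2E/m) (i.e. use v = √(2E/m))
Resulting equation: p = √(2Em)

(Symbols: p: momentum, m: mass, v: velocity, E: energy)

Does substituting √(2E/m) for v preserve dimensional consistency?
Yes

[v] = [L T^-1] and [√(2E/m)] = [L T^-1]. These match, so the substitution replaces a quantity by one of the same dimensions and the result p = √(2Em) has LHS [L M T^-1] vs RHS [L M T^-1] — still consistent.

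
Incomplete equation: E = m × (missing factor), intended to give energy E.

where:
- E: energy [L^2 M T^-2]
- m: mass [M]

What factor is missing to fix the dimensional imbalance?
v² (velocity squared), dimensions [L^2 T^-2]

E has dimensions [L^2 M T^-2] and m has dimensions [M].
The missing factor must have dimensions [L^2 M T^-2] / [M] = [L^2 T^-2], i.e. velocity squared (v²).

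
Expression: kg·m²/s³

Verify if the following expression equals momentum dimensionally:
No

The expression kg·m²/s³ has dimensions [L^2 M T^-3], but momentum has dimensions [L M T^-1].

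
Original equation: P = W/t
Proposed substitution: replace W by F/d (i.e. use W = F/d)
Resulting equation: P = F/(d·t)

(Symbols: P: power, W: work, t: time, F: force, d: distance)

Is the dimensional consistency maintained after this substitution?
No

[W] = [L^2 M T^-2] and [F/d] = [M T^-2]. These differ, so the substitution replaces a quantity by one of different dimensions and the result P = F/(d·t) has LHS [L^2 M T^-3] vs RHS [M T^-3] — inconsistent.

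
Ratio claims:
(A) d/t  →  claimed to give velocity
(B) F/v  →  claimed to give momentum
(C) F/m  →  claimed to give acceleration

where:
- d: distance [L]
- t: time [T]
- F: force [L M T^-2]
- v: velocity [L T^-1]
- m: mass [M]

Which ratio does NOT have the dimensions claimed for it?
(B) F/v does not give momentum

(A) d/t: [L T^-1] = velocity [L T^-1] ✓
(B) F/v: [M T^-1] ≠ momentum [L M T^-1] ✗
(C) F/m: [L T^-2] = acceleration [L T^-2] ✓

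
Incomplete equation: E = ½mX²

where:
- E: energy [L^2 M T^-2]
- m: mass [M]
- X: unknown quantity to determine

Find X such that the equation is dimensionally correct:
X = v (velocity), dimensions [L T^-1]

E has dimensions [L^2 M T^-2]; the rest of the RHS (½m) has dimensions [M].
So X² must have dimensions [L^2 T^-2], i.e. X has dimensions [L T^-1] — X = v (velocity).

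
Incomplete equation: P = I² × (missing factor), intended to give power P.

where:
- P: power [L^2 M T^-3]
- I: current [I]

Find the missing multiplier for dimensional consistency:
R (resistance), dimensions [I^-2 L^2 M T^-3]

P has dimensions [L^2 M T^-3] and I² has dimensions [I^2].
The missing factor must have dimensions [L^2 M T^-3] / [I^2] = [I^-2 L^2 M T^-3], i.e. resistance (R).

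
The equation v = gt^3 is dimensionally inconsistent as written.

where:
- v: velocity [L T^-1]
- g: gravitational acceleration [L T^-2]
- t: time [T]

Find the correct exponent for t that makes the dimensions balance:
The exponent of t should be 1: v = gt

The LHS v has dimensions [L T^-1]; t has dimensions [T].
As written, the RHS gt^3 (exponent 3 on t) has dimensions [L T], which does not match.
With exponent 1, the RHS gt has dimensions [L T^-1], matching the LHS.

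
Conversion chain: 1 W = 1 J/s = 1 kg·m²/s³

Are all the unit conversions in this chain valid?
The chain is correct (no errors).

Correct: Watt is Joule per second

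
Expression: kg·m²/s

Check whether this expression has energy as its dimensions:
No

The expression kg·m²/s has dimensions [L^2 M T^-1], but energy has dimensions [L^2 M T^-2].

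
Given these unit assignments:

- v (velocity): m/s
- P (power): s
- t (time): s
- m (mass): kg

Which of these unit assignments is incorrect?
P

The variable P (power) should have units W, not s.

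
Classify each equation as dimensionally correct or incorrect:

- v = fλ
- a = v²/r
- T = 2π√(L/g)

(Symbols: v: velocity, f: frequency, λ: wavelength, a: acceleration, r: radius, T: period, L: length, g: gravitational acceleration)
Dimensionally correct: v = fλ, a = v²/r, T = 2π√(L/g)
Dimensionally incorrect: none
Ordered (correct first, then incorrect): v = fλ, a = v²/r, T = 2π√(L/g)

- v = fλ: LHS [L T^-1], RHS [L T^-1] → correct ✓
- a = v²/r: LHS [L T^-2], RHS [L T^-2] → correct ✓
- T = 2π√(L/g): LHS [T], RHS [T] → correct ✓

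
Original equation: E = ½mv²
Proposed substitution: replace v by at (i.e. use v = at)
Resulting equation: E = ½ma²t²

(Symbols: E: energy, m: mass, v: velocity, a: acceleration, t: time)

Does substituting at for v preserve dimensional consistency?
Yes

[v] = [L T^-1] and [at] = [L T^-1]. These match, so the substitution replaces a quantity by one of the same dimensions and the result E = ½ma²t² has LHS [L^2 M T^-2] vs RHS [L^2 M T^-2] — still consistent.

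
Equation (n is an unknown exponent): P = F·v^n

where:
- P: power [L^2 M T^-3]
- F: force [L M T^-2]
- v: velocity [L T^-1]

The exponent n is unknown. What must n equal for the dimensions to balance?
n = 1

P has dimensions [L^2 M T^-3]; v has dimensions [L T^-1].
The rest of the RHS has dimensions [L M T^-2], so v^n must supply [L T^-1].
With n = 1: F·v^1 has dimensions [L^2 M T^-3], matching the LHS ✓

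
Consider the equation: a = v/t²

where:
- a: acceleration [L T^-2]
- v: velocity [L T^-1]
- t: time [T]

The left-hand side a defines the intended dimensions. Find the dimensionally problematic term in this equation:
The right-hand side term v/t²

a has dimensions [L T^-2], but v/t² has dimensions [L T^-3], so the term v/t² is dimensionally wrong for a.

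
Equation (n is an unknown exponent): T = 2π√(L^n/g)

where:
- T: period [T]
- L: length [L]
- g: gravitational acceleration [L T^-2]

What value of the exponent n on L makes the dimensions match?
n = 1

T has dimensions [T]; L has dimensions [L].
With n = 1: 2π√(L^1/g) has dimensions [T], matching the LHS ✓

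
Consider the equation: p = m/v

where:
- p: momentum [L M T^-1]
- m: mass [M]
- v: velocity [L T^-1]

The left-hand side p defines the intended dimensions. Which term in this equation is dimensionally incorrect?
The right-hand side term m/v

p has dimensions [L M T^-1], but m/v has dimensions [L^-1 M T], so the term m/v is dimensionally wrong for p.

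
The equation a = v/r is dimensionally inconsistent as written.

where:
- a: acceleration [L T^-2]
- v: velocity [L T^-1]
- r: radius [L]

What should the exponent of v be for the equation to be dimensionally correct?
The exponent of v should be 2: a = v^2/r

The LHS a has dimensions [L T^-2]; v has dimensions [L T^-1].
As written, the RHS v/r (exponent 1 on v) has dimensions [T^-1], which does not match.
With exponent 2, the RHS v^2/r has dimensions [L T^-2], matching the LHS.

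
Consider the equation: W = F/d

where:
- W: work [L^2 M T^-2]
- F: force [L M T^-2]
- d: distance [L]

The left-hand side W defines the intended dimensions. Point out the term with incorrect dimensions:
The right-hand side term F/d

W has dimensions [L^2 M T^-2], but F/d has dimensions [M T^-2], so the term F/d is dimensionally wrong for W.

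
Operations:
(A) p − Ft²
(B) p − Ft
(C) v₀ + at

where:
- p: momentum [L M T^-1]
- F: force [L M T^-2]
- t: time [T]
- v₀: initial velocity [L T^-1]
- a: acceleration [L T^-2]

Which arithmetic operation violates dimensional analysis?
(A) p − Ft²

(A) p − Ft²: p [L M T^-1] and Ft² [L M] — different dimensions cannot be added/subtracted ✗
(B) p − Ft: p [L M T^-1] and Ft [L M T^-1] — same dimensions ✓
(C) v₀ + at: v₀ [L T^-1] and at [L T^-1] — same dimensions ✓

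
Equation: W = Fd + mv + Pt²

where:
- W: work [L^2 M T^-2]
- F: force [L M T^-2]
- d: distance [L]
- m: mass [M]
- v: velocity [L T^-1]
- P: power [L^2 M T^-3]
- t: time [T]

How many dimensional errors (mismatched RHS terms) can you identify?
2

LHS W: [L^2 M T^-2]
- Fd: [L^2 M T^-2] ✓
- mv: [L M T^-1] ✗
- Pt²: [L^2 M T^-1] ✗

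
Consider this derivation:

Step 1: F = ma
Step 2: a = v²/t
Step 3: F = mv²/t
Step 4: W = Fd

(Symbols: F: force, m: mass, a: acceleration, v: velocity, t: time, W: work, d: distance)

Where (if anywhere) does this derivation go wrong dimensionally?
Step 2

Step 1: F = ma → LHS [L M T^-2], RHS [L M T^-2] ✓
Step 2: a = v²/t → LHS [L T^-2], RHS [L^2 T^-3] ✗

The first dimensional inconsistency appears in step 2: a = v²/t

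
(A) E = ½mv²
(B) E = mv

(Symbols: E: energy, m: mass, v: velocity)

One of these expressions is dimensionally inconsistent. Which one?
(B)

(A) E = ½mv²: LHS [L^2 M T^-2], RHS [L^2 M T^-2] ✓
(B) E = mv: LHS [L^2 M T^-2], RHS [L M T^-1] ✗

Expression (B) E = mv is dimensionally incorrect.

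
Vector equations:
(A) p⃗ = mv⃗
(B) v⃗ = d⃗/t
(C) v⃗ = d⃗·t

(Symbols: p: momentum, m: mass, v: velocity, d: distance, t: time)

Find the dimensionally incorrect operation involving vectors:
(C) v⃗ = d⃗·t

(A) p⃗ = mv⃗: LHS [L M T^-1], RHS [L M T^-1] ✓ — mass (scalar) times velocity (vector)
(B) v⃗ = d⃗/t: LHS [L T^-1], RHS [L T^-1] ✓ — displacement (vector) divided by time (scalar)
(C) v⃗ = d⃗·t: LHS [L T^-1], RHS [L T] ✗ — velocity is displacement per time; should be d⃗/t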